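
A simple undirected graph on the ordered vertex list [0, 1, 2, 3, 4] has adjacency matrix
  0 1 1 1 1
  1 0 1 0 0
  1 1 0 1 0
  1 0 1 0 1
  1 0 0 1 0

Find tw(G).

2

A width-2 tree decomposition is:
Bags: B1 = {0, 1, 2}  B2 = {0, 2, 3}  B3 = {0, 3, 4}
Tree: B1–B2, B2–B3
Each bag holds 3 vertices, so the decomposition has width 2, which upper-bounds the treewidth. On the other hand G contains the 3-clique {0, 1, 2}. A clique must lie in a single bag of any decomposition, so no decomposition can have width below 2. The upper and lower bounds meet at 2, so that is the treewidth.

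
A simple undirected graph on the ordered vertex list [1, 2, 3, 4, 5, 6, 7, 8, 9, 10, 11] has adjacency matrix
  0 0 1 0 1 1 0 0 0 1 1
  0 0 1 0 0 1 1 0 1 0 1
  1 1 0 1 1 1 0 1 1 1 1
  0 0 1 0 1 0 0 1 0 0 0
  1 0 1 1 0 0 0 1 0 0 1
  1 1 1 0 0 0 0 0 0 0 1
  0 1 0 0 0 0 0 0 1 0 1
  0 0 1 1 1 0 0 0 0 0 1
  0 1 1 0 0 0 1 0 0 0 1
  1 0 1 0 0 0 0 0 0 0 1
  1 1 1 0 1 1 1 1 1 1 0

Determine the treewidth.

3

A width-3 tree decomposition is:
Bags: B1 = {1, 3, 6, 11}  B2 = {1, 3, 5, 11}  B3 = {2, 3, 6, 11}  B4 = {2, 3, 9, 11}  B5 = {3, 5, 8, 11}  B6 = {2, 7, 9, 11}  B7 = {1, 3, 10, 11}  B8 = {3, 4, 5, 8}
Tree: B1–B2, B1–B3, B3–B4, B2–B5, B4–B6, B2–B7, B5–B8
Every bag has size at most 4, so the width is 4 − 1 = 3 and tw(G) ≤ 3. For the lower bound, the 4 vertices {3, 5, 8, 11} are pairwise adjacent, and any tree decomposition puts a clique entirely inside one bag — forcing width ≥ 3. Hence tw(G) = 3 exactly.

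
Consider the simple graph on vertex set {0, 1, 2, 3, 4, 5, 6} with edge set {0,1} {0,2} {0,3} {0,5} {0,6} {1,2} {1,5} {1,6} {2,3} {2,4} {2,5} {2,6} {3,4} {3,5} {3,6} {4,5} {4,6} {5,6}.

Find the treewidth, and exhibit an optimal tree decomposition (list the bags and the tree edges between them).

Each bag holds 5 vertices, so the decomposition has width 4, which upper-bounds the treewidth. On the other hand G contains the 5-clique {0, 1, 2, 5, 6}. A clique must lie in a single bag of any decomposition, so no decomposition can have width below 4. Combining the bounds, tw(G) = 4.

Treewidth 4.
One such decomposition:
Bags: B1 = {2, 3, 4, 5, 6}  B2 = {0, 2, 3, 5, 6}  B3 = {0, 1, 2, 5, 6}
Tree: B1–B2, B2–B3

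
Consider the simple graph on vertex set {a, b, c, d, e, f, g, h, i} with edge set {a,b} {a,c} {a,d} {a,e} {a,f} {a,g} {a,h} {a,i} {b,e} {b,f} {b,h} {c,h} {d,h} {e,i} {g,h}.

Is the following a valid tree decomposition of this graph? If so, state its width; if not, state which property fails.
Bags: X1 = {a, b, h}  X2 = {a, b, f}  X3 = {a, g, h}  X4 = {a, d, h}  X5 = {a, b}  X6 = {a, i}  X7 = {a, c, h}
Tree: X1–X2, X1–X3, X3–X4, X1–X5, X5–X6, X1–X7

A tree decomposition must satisfy three properties: every vertex lies in some bag; for every edge, both endpoints lie together in some bag; and for every vertex, the bags containing it form a connected subtree. Here vertex e appears in no bag, so the decomposition is invalid.

No — vertex e appears in no bag.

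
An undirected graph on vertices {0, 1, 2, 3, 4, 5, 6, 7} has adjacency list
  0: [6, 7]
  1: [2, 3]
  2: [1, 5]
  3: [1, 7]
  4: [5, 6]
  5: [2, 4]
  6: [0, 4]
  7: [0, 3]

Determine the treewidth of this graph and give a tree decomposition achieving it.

Treewidth 2.
Bags: B1 = {1, 2, 5}  B2 = {1, 3, 5}  B3 = {3, 5, 7}  B4 = {0, 5, 7}  B5 = {0, 5, 6}  B6 = {4, 5, 6}
Tree: B1–B2, B2–B3, B3–B4, B4–B5, B5–B6

The largest bag has 3 vertices, giving width 2; this decomposition certifies tw(G) ≤ 2. For the lower bound, G contains the cycle 5–2–1–3–7–0–6–4–5, so G is not a forest; only forests have treewidth ≤ 1, hence tw(G) ≥ 2. Therefore the treewidth is 2.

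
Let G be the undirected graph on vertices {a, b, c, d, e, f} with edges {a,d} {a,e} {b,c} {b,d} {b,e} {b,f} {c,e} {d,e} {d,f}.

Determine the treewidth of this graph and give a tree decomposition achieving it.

Every bag has size at most 3, so the width is 3 − 1 = 2 and tw(G) ≤ 2. On the other hand G contains the 3-clique {a, d, e}. A clique must lie in a single bag of any decomposition, so no decomposition can have width below 2. The upper and lower bounds meet at 2, so that is the treewidth.

Treewidth 2.
Bags: B1 = {b, d, e}  B2 = {b, c, e}  B3 = {b, d, f}  B4 = {a, d, e}
Tree: B1–B2, B1–B3, B1–B4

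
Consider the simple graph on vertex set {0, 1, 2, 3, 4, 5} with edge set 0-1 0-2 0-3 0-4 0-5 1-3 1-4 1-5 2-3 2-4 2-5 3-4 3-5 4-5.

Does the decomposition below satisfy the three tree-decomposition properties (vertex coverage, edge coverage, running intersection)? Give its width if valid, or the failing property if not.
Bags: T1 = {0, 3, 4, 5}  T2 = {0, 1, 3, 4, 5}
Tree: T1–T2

No — vertex 2 appears in no bag.

A tree decomposition must satisfy three properties: every vertex lies in some bag; for every edge, both endpoints lie together in some bag; and for every vertex, the bags containing it form a connected subtree. Here vertex 2 appears in no bag, so the decomposition is invalid.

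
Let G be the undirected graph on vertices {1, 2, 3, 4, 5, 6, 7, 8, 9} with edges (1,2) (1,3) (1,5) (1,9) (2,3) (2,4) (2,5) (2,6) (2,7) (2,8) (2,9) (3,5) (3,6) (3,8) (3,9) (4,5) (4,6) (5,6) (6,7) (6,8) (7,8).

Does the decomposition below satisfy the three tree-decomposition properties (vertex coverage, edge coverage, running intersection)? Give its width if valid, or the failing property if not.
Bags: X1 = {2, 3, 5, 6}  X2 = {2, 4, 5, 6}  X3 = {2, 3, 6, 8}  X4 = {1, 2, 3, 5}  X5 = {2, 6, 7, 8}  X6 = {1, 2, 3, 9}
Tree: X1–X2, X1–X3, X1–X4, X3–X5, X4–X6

Yes; width 3.

Vertex coverage: the bags together contain {1, 2, 3, 4, 5, 6, 7, 8, 9}, the full vertex set. Edge coverage: each edge of G has both endpoints in at least one bag. Running intersection: for every vertex, the bags containing it form a connected subtree. All three properties hold, so this is a valid tree decomposition of width max|bag| − 1 = 3, and hence tw(G) ≤ 3.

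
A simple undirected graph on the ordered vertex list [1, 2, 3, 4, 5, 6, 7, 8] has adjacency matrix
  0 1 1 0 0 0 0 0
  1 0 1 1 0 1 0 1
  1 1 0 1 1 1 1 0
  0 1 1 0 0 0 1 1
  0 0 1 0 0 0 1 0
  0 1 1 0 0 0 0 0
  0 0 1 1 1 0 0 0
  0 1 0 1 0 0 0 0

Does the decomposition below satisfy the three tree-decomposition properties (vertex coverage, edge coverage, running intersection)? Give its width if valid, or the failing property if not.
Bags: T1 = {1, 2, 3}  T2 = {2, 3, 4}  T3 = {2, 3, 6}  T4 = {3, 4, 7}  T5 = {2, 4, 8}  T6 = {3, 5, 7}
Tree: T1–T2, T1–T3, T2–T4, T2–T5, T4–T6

Yes; width 2.

Every vertex of G appears in some bag (union = {1, 2, 3, 4, 5, 6, 7, 8}); every edge is covered by a bag; and for each vertex v the set of bags containing v is connected in the bag tree. The decomposition is therefore valid. The largest bag has 3 vertices, so the width is 2.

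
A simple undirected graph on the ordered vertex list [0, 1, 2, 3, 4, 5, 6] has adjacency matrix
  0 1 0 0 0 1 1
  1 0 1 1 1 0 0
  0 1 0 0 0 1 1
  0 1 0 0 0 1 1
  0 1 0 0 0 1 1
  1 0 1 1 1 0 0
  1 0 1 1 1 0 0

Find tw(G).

3

A width-3 tree decomposition is:
Bags: B1 = {1, 2, 5, 6}  B2 = {1, 3, 5, 6}  B3 = {1, 4, 5, 6}  B4 = {0, 1, 5, 6}
Tree: B1–B2, B2–B3, B3–B4
The largest bag has 4 vertices, giving width 3; this decomposition certifies tw(G) ≤ 3. For the lower bound: the 4 vertex sets {2,6}, {1,3}, {5}, {4} are disjoint, each induces a connected subgraph, and every pair is joined by at least one edge of G. Contracting each set to a single vertex therefore yields K_{4} as a minor, and since treewidth is minor-monotone, tw(G) ≥ tw(K_{4}) = 3. Combining the bounds, tw(G) = 3.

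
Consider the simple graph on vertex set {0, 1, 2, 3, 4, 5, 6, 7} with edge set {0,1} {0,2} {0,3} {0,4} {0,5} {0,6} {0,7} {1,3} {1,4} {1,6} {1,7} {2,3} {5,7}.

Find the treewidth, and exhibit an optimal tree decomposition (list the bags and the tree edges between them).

Every bag has size at most 3, so the width is 3 − 1 = 2 and tw(G) ≤ 2. On the other hand G contains the 3-clique {0, 1, 3}. A clique must lie in a single bag of any decomposition, so no decomposition can have width below 2. Therefore the treewidth is 2.

Treewidth 2.
Bags: B1 = {0, 1, 4}  B2 = {0, 1, 7}  B3 = {0, 1, 6}  B4 = {0, 5, 7}  B5 = {0, 1, 3}  B6 = {0, 2, 3}
Tree: B1–B2, B1–B3, B2–B4, B1–B5, B5–B6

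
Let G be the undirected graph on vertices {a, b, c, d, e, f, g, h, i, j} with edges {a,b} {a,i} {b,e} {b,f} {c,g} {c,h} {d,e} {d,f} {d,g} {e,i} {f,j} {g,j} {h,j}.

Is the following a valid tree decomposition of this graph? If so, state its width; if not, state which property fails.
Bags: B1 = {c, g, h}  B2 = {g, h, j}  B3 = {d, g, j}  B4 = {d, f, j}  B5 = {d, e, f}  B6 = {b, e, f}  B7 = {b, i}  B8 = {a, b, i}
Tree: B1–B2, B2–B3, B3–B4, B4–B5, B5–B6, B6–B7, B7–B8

A tree decomposition must satisfy three properties: every vertex lies in some bag; for every edge, both endpoints lie together in some bag; and for every vertex, the bags containing it form a connected subtree. Here edge (e,i) lies in no bag, so the decomposition is invalid.

No — edge (e,i) lies in no bag.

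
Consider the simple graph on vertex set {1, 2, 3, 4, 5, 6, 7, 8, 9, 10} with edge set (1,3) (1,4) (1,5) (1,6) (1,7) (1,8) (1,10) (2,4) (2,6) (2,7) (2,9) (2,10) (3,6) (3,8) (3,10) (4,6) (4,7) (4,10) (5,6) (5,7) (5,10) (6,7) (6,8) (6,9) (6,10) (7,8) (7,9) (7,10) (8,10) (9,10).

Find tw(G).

A width-4 tree decomposition is:
Bags: B1 = {1, 4, 6, 7, 10}  B2 = {2, 4, 6, 7, 10}  B3 = {2, 6, 7, 9, 10}  B4 = {1, 6, 7, 8, 10}  B5 = {1, 3, 6, 8, 10}  B6 = {1, 5, 6, 7, 10}
Tree: B1–B2, B2–B3, B1–B4, B4–B5, B1–B6
Every bag has size at most 5, so the width is 5 − 1 = 4 and tw(G) ≤ 4. On the other hand G contains the 5-clique {1, 3, 6, 8, 10}. A clique must lie in a single bag of any decomposition, so no decomposition can have width below 4. The upper and lower bounds meet at 4, so that is the treewidth.

4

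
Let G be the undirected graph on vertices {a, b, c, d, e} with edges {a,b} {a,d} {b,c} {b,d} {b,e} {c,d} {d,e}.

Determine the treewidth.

A width-2 tree decomposition is:
Bags: B1 = {b, d, e}  B2 = {b, c, d}  B3 = {a, b, d}
Tree: B1–B2, B1–B3
Every bag has size at most 3, so the width is 3 − 1 = 2 and tw(G) ≤ 2. Conversely, {b, d, e} is a clique of size 3, and the vertices of any clique must share a bag in every tree decomposition; so some bag has ≥ 3 vertices and tw(G) ≥ 2. Hence tw(G) = 2 exactly.

2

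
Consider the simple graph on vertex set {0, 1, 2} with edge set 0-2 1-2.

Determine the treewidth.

A width-1 tree decomposition is:
Bags: B1 = {1, 2}  B2 = {0, 2}
Tree: B1–B2
Every bag has size at most 2, so the width is 2 − 1 = 1 and tw(G) ≤ 1. Any graph with an edge has treewidth ≥ 1, and G has the edge 1–2. Combining the bounds, tw(G) = 1.

1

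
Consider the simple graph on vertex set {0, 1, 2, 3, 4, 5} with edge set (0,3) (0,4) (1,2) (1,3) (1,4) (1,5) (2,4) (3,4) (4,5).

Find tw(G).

2

A width-2 tree decomposition is:
Bags: B1 = {1, 3, 4}  B2 = {1, 2, 4}  B3 = {0, 3, 4}  B4 = {1, 4, 5}
Tree: B1–B2, B1–B3, B2–B4
The largest bag has 3 vertices, giving width 2; this decomposition certifies tw(G) ≤ 2. Conversely, {0, 3, 4} is a clique of size 3, and the vertices of any clique must share a bag in every tree decomposition; so some bag has ≥ 3 vertices and tw(G) ≥ 2. Hence tw(G) = 2 exactly.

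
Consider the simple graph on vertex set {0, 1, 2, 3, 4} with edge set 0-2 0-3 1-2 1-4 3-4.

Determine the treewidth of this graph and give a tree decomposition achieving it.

Each bag holds 3 vertices, so the decomposition has width 2, which upper-bounds the treewidth. The edges 1–4–3–0–2–1 form a cycle, so G is not a tree and its treewidth is at least 2. Therefore the treewidth is 2.

Treewidth 2.
One such decomposition:
Bags: B1 = {1, 3, 4}  B2 = {0, 1, 3}  B3 = {0, 1, 2}
Tree: B1–B2, B2–B3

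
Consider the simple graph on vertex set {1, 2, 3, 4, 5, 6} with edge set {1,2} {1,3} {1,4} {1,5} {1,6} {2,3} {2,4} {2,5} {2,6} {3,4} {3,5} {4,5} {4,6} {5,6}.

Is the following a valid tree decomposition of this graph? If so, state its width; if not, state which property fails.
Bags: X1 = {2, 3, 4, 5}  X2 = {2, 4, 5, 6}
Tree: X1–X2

No — vertex 1 appears in no bag.

A tree decomposition must satisfy three properties: every vertex lies in some bag; for every edge, both endpoints lie together in some bag; and for every vertex, the bags containing it form a connected subtree. Here vertex 1 appears in no bag, so the decomposition is invalid.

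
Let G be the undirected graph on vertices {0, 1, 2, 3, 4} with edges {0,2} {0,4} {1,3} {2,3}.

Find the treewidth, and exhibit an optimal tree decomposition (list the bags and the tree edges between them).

Every bag has size at most 2, so the width is 2 − 1 = 1 and tw(G) ≤ 1. G has an edge, so its treewidth is at least 1. Hence tw(G) = 1 exactly.

Treewidth 1.
One such decomposition:
Bags: B1 = {1, 3}  B2 = {2, 3}  B3 = {0, 2}  B4 = {0, 4}
Tree: B1–B2, B2–B3, B3–B4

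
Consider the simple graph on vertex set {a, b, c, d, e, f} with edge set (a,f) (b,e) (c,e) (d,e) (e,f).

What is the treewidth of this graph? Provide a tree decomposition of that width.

Every bag has size at most 2, so the width is 2 − 1 = 1 and tw(G) ≤ 1. G has an edge, so its treewidth is at least 1. The upper and lower bounds meet at 1, so that is the treewidth.

Treewidth 1.
One such decomposition:
Bags: B1 = {e, f}  B2 = {c, e}  B3 = {a, f}  B4 = {b, e}  B5 = {d, e}
Tree: B1–B2, B1–B3, B2–B4, B4–B5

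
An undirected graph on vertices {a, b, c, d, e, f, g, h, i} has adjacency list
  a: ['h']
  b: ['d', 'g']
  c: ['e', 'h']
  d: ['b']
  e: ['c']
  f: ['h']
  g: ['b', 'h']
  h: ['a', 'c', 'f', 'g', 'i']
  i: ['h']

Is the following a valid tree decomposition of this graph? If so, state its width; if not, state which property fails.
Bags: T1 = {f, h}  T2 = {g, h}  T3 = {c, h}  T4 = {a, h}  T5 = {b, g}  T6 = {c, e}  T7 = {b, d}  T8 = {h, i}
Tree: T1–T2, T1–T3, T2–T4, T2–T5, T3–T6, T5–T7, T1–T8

Yes; width 1.

Every vertex of G appears in some bag (union = {a, b, c, d, e, f, g, h, i}); every edge is covered by a bag; and for each vertex v the set of bags containing v is connected in the bag tree. The decomposition is therefore valid. The largest bag has 2 vertices, so the width is 1.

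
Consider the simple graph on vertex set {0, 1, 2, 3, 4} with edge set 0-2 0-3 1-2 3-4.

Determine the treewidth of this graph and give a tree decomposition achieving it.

Treewidth 1.
Bags: B1 = {1, 2}  B2 = {0, 2}  B3 = {0, 3}  B4 = {3, 4}
Tree: B1–B2, B2–B3, B3–B4

The largest bag has 2 vertices, giving width 1; this decomposition certifies tw(G) ≤ 1. Any graph with an edge has treewidth ≥ 1, and G has the edge 1–2. Hence tw(G) = 1 exactly.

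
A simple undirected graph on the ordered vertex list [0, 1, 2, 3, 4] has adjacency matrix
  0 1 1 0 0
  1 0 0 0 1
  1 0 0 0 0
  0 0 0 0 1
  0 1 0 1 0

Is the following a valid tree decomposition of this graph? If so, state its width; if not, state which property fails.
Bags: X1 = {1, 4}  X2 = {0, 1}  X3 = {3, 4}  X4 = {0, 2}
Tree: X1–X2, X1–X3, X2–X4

Yes; width 1.

Every vertex of G appears in some bag (union = {0, 1, 2, 3, 4}); every edge is covered by a bag; and for each vertex v the set of bags containing v is connected in the bag tree. The decomposition is therefore valid. The largest bag has 2 vertices, so the width is 1.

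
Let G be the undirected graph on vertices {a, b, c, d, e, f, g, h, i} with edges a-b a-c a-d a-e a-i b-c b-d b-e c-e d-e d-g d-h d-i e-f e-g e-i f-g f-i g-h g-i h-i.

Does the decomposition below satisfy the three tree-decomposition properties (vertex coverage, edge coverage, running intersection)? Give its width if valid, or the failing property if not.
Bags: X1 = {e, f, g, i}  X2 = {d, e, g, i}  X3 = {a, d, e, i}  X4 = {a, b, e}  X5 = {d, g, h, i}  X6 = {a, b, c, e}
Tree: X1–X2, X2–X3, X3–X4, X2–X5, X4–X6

A tree decomposition must satisfy three properties: every vertex lies in some bag; for every edge, both endpoints lie together in some bag; and for every vertex, the bags containing it form a connected subtree. Here edge (d,b) lies in no bag, so the decomposition is invalid.

No — edge (d,b) lies in no bag.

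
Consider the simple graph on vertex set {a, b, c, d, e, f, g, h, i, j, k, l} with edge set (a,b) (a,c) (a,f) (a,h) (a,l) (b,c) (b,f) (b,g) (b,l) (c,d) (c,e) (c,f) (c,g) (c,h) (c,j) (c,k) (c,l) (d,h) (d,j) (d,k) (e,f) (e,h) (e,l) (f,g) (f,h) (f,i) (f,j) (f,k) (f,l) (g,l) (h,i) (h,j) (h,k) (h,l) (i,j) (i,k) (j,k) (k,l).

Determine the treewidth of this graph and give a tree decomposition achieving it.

Treewidth 4.
One optimal decomposition is:
Bags: B1 = {c, f, h, k, l}  B2 = {a, c, f, h, l}  B3 = {a, b, c, f, l}  B4 = {c, e, f, h, l}  B5 = {c, f, h, j, k}  B6 = {f, h, i, j, k}  B7 = {b, c, f, g, l}  B8 = {c, d, h, j, k}
Tree: B1–B2, B2–B3, B1–B4, B1–B5, B5–B6, B3–B7, B5–B8

Each bag holds 5 vertices, so the decomposition has width 4, which upper-bounds the treewidth. On the other hand G contains the 5-clique {c, d, h, j, k}. A clique must lie in a single bag of any decomposition, so no decomposition can have width below 4. The upper and lower bounds meet at 4, so that is the treewidth.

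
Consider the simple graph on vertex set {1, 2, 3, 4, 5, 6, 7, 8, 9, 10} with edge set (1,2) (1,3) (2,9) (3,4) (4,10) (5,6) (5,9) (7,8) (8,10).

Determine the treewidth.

1

A width-1 tree decomposition is:
Bags: B1 = {7, 8}  B2 = {8, 10}  B3 = {4, 10}  B4 = {3, 4}  B5 = {1, 3}  B6 = {1, 2}  B7 = {2, 9}  B8 = {5, 9}  B9 = {5, 6}
Tree: B1–B2, B2–B3, B3–B4, B4–B5, B5–B6, B6–B7, B7–B8, B8–B9
Every bag has size at most 2, so the width is 2 − 1 = 1 and tw(G) ≤ 1. G has an edge, so its treewidth is at least 1. Therefore the treewidth is 1.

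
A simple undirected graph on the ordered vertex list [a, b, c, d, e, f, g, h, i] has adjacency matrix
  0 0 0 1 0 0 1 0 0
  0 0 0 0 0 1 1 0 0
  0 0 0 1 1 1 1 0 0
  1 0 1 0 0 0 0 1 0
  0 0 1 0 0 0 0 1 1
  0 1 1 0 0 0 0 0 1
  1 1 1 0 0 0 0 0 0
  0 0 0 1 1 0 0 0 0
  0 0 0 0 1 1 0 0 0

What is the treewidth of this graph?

A width-3 tree decomposition is:
Bags: B1 = {d, e, h, i}  B2 = {c, d, e, i}  B3 = {c, d, f, i}  B4 = {a, c, d, f}  B5 = {a, c, f, g}  B6 = {a, b, f, g}
Tree: B1–B2, B2–B3, B3–B4, B4–B5, B5–B6
Each bag holds 4 vertices, so the decomposition has width 3, which upper-bounds the treewidth. For the lower bound: the 4 vertex sets {e,h,i}, {d}, {c}, {a,b,f,g} are disjoint, each induces a connected subgraph, and every pair is joined by at least one edge of G. Contracting each set to a single vertex therefore yields K_{4} as a minor, and since treewidth is minor-monotone, tw(G) ≥ tw(K_{4}) = 3. Combining the bounds, tw(G) = 3.

3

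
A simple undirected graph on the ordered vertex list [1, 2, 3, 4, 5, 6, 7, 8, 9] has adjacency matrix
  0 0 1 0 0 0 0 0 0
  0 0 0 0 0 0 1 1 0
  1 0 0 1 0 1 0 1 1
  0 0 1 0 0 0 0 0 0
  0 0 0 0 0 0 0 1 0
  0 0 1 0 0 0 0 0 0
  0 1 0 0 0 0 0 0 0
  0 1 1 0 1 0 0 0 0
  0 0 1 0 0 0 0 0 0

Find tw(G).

A width-1 tree decomposition is:
Bags: B1 = {3, 6}  B2 = {3, 8}  B3 = {2, 8}  B4 = {3, 9}  B5 = {3, 4}  B6 = {5, 8}  B7 = {2, 7}  B8 = {1, 3}
Tree: B1–B2, B2–B3, B1–B4, B1–B5, B3–B6, B3–B7, B1–B8
Each bag holds 2 vertices, so the decomposition has width 1, which upper-bounds the treewidth. G has an edge, so its treewidth is at least 1. Therefore the treewidth is 1.

1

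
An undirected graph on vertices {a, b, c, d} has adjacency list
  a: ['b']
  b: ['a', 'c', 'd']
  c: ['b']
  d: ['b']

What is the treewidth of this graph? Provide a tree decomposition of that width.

The largest bag has 2 vertices, giving width 1; this decomposition certifies tw(G) ≤ 1. Any graph with an edge has treewidth ≥ 1, and G has the edge b–c. Therefore the treewidth is 1.

Treewidth 1.
Bags: B1 = {b, c}  B2 = {b, d}  B3 = {a, b}
Tree: B1–B2, B1–B3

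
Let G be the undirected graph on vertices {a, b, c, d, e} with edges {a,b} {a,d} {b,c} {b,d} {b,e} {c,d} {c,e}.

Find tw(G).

2

A width-2 tree decomposition is:
Bags: B1 = {b, c, d}  B2 = {a, b, d}  B3 = {b, c, e}
Tree: B1–B2, B1–B3
Every bag has size at most 3, so the width is 3 − 1 = 2 and tw(G) ≤ 2. On the other hand G contains the 3-clique {b, c, d}. A clique must lie in a single bag of any decomposition, so no decomposition can have width below 2. Combining the bounds, tw(G) = 2.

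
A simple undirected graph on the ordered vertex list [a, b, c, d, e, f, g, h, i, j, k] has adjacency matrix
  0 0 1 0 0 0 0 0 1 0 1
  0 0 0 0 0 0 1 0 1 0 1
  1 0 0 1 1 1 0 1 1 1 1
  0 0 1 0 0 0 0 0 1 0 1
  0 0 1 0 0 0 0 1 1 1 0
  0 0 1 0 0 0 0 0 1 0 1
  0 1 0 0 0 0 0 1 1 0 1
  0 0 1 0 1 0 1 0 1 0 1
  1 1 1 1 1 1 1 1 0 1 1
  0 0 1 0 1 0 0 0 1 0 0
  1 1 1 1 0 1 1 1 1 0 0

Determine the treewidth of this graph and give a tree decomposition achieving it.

Treewidth 3.
One optimal decomposition is:
Bags: B1 = {c, h, i, k}  B2 = {c, f, i, k}  B3 = {a, c, i, k}  B4 = {g, h, i, k}  B5 = {b, g, i, k}  B6 = {c, d, i, k}  B7 = {c, e, h, i}  B8 = {c, e, i, j}
Tree: B1–B2, B2–B3, B1–B4, B4–B5, B2–B6, B1–B7, B7–B8

The largest bag has 4 vertices, giving width 3; this decomposition certifies tw(G) ≤ 3. Conversely, {c, e, i, j} is a clique of size 4, and the vertices of any clique must share a bag in every tree decomposition; so some bag has ≥ 4 vertices and tw(G) ≥ 3. The upper and lower bounds meet at 3, so that is the treewidth.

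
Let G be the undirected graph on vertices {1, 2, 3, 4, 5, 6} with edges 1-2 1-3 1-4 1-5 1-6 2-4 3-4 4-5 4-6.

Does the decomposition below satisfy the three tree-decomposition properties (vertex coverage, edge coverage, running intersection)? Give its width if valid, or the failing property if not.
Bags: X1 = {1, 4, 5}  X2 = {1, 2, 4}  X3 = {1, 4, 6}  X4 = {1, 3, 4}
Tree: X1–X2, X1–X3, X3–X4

Yes; width 2.

Every vertex of G appears in some bag (union = {1, 2, 3, 4, 5, 6}); every edge is covered by a bag; and for each vertex v the set of bags containing v is connected in the bag tree. The decomposition is therefore valid. The largest bag has 3 vertices, so the width is 2.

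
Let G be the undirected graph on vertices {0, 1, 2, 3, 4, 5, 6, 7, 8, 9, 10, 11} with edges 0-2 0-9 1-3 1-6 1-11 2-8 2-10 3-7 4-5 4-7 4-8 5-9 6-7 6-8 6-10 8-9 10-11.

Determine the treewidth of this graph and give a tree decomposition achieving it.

Treewidth 3.
One optimal decomposition is:
Bags: B1 = {1, 3, 10, 11}  B2 = {1, 3, 6, 10}  B3 = {3, 6, 7, 10}  B4 = {2, 6, 7, 10}  B5 = {2, 6, 7, 8}  B6 = {2, 4, 7, 8}  B7 = {0, 2, 4, 8}  B8 = {0, 4, 8, 9}  B9 = {0, 4, 5, 9}
Tree: B1–B2, B2–B3, B3–B4, B4–B5, B5–B6, B6–B7, B7–B8, B8–B9

The largest bag has 4 vertices, giving width 3; this decomposition certifies tw(G) ≤ 3. For the lower bound: the 4 vertex sets {1,3,11}, {10}, {6}, {2,4,7,8} are disjoint, each induces a connected subgraph, and every pair is joined by at least one edge of G. Contracting each set to a single vertex therefore yields K_{4} as a minor, and since treewidth is minor-monotone, tw(G) ≥ tw(K_{4}) = 3. Hence tw(G) = 3 exactly.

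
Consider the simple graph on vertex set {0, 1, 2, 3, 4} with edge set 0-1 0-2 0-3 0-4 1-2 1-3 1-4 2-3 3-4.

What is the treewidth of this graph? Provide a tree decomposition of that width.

Treewidth 3.
Bags: B1 = {0, 1, 3, 4}  B2 = {0, 1, 2, 3}
Tree: B1–B2

The largest bag has 4 vertices, giving width 3; this decomposition certifies tw(G) ≤ 3. On the other hand G contains the 4-clique {0, 1, 2, 3}. A clique must lie in a single bag of any decomposition, so no decomposition can have width below 3. Therefore the treewidth is 3.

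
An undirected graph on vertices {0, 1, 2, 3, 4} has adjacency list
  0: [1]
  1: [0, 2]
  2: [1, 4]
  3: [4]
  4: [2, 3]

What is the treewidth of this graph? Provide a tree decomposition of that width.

Every bag has size at most 2, so the width is 2 − 1 = 1 and tw(G) ≤ 1. Since G has at least one edge (e.g. 0–1), it is not an edgeless graph, so tw(G) ≥ 1. Combining the bounds, tw(G) = 1.

Treewidth 1.
One optimal decomposition is:
Bags: B1 = {0, 1}  B2 = {1, 2}  B3 = {2, 4}  B4 = {3, 4}
Tree: B1–B2, B2–B3, B3–B4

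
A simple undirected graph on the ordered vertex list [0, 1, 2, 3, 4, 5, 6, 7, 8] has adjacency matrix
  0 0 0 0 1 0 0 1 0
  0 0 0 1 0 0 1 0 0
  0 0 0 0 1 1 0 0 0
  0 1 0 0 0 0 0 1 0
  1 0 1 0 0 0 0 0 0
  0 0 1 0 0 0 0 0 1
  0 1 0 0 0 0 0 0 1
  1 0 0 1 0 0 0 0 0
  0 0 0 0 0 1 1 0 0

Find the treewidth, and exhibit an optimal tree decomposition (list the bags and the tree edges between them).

Treewidth 2.
Bags: B1 = {0, 2, 4}  B2 = {0, 2, 5}  B3 = {0, 5, 8}  B4 = {0, 6, 8}  B5 = {0, 1, 6}  B6 = {0, 1, 3}  B7 = {0, 3, 7}
Tree: B1–B2, B2–B3, B3–B4, B4–B5, B5–B6, B6–B7

Every bag has size at most 3, so the width is 3 − 1 = 2 and tw(G) ≤ 2. Since 0–4–2–5–8–6–1–3–7–0 is a cycle in G, G is not acyclic. Forests are exactly the graphs of treewidth ≤ 1, so tw(G) ≥ 2. Hence tw(G) = 2 exactly.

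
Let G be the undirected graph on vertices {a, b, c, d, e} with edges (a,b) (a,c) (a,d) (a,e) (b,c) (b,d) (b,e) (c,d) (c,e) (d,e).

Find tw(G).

4

A width-4 tree decomposition is:
Bags: B1 = {a, b, c, d, e}
Tree: (single bag)
A single bag containing all 5 vertices is trivially a valid decomposition of width 4. On the other hand G contains the 5-clique {a, b, c, d, e}. A clique must lie in a single bag of any decomposition, so no decomposition can have width below 4. Hence tw(G) = 4 exactly.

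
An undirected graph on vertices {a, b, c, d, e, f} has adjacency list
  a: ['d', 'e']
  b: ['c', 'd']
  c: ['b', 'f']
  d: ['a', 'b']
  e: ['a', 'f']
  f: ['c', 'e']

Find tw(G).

A width-2 tree decomposition is:
Bags: B1 = {c, e, f}  B2 = {b, c, e}  B3 = {b, d, e}  B4 = {a, d, e}
Tree: B1–B2, B2–B3, B3–B4
The largest bag has 3 vertices, giving width 2; this decomposition certifies tw(G) ≤ 2. The edges e–f–c–b–d–a–e form a cycle, so G is not a tree and its treewidth is at least 2. The upper and lower bounds meet at 2, so that is the treewidth.

2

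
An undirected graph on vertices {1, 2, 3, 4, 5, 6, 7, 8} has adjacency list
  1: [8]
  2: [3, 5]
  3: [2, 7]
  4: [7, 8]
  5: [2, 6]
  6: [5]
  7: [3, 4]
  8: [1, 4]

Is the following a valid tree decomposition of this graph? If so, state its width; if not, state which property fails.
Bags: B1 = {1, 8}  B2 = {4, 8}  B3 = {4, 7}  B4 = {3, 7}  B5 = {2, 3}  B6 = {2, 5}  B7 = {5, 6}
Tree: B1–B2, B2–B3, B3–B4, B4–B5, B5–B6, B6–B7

Every vertex of G appears in some bag (union = {1, 2, 3, 4, 5, 6, 7, 8}); every edge is covered by a bag; and for each vertex v the set of bags containing v is connected in the bag tree. The decomposition is therefore valid. The largest bag has 2 vertices, so the width is 1.

Yes; width 1.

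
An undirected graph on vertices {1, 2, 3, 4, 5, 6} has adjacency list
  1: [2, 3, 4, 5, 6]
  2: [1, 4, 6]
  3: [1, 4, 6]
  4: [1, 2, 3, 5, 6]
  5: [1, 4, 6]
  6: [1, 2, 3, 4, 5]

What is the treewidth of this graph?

A width-3 tree decomposition is:
Bags: B1 = {1, 2, 4, 6}  B2 = {1, 4, 5, 6}  B3 = {1, 3, 4, 6}
Tree: B1–B2, B1–B3
The largest bag has 4 vertices, giving width 3; this decomposition certifies tw(G) ≤ 3. On the other hand G contains the 4-clique {1, 2, 4, 6}. A clique must lie in a single bag of any decomposition, so no decomposition can have width below 3. Combining the bounds, tw(G) = 3.

3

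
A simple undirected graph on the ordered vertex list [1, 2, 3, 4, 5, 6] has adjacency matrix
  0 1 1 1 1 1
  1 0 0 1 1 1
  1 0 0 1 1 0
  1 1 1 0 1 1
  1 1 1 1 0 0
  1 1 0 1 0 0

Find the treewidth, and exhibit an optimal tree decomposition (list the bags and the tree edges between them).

Treewidth 3.
Bags: B1 = {1, 2, 4, 6}  B2 = {1, 2, 4, 5}  B3 = {1, 3, 4, 5}
Tree: B1–B2, B2–B3

The largest bag has 4 vertices, giving width 3; this decomposition certifies tw(G) ≤ 3. Conversely, {1, 2, 4, 5} is a clique of size 4, and the vertices of any clique must share a bag in every tree decomposition; so some bag has ≥ 4 vertices and tw(G) ≥ 3. Hence tw(G) = 3 exactly.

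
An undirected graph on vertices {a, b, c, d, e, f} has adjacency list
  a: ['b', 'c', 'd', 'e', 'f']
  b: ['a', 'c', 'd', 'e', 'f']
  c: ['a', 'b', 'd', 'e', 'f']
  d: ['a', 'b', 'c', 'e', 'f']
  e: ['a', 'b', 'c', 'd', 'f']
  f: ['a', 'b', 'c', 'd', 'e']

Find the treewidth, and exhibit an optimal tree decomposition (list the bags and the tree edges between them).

With just one bag of size 6, the width is 6 − 1 = 5, so tw(G) ≤ 5. For the lower bound, the 6 vertices {a, b, c, d, e, f} are pairwise adjacent, and any tree decomposition puts a clique entirely inside one bag — forcing width ≥ 5. Combining the bounds, tw(G) = 5.

Treewidth 5.
Bags: B1 = {a, b, c, d, e, f}
Tree: (single bag)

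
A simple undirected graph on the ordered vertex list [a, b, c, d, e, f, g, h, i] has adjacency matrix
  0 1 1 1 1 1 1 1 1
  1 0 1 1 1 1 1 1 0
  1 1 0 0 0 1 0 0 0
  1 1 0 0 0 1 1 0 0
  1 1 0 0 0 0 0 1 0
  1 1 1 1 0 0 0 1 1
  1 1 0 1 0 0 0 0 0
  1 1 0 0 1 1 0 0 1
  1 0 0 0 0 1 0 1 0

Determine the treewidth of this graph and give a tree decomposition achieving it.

Each bag holds 4 vertices, so the decomposition has width 3, which upper-bounds the treewidth. Conversely, {a, b, d, g} is a clique of size 4, and the vertices of any clique must share a bag in every tree decomposition; so some bag has ≥ 4 vertices and tw(G) ≥ 3. Combining the bounds, tw(G) = 3.

Treewidth 3.
Bags: B1 = {a, b, c, f}  B2 = {a, b, d, f}  B3 = {a, b, d, g}  B4 = {a, b, f, h}  B5 = {a, b, e, h}  B6 = {a, f, h, i}
Tree: B1–B2, B2–B3, B2–B4, B4–B5, B4–B6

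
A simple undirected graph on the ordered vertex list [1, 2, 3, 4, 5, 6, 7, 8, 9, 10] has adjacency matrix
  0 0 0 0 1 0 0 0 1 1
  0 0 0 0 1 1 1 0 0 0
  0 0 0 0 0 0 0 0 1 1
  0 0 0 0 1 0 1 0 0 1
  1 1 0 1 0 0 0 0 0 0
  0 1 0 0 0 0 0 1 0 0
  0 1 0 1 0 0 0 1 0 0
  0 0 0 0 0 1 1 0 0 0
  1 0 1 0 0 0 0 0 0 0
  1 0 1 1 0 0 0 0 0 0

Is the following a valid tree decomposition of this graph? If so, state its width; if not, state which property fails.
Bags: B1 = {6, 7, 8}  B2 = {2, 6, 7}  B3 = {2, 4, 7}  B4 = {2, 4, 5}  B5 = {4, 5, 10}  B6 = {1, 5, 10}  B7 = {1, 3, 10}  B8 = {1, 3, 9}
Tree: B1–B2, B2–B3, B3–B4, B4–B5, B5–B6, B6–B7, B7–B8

Every vertex of G appears in some bag (union = {1, 2, 3, 4, 5, 6, 7, 8, 9, 10}); every edge is covered by a bag; and for each vertex v the set of bags containing v is connected in the bag tree. The decomposition is therefore valid. The largest bag has 3 vertices, so the width is 2.

Yes; width 2.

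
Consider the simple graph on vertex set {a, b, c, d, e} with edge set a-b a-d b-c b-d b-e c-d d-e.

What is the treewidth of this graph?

A width-2 tree decomposition is:
Bags: B1 = {b, c, d}  B2 = {b, d, e}  B3 = {a, b, d}
Tree: B1–B2, B1–B3
Every bag has size at most 3, so the width is 3 − 1 = 2 and tw(G) ≤ 2. For the lower bound, the 3 vertices {b, d, e} are pairwise adjacent, and any tree decomposition puts a clique entirely inside one bag — forcing width ≥ 2. Combining the bounds, tw(G) = 2.

2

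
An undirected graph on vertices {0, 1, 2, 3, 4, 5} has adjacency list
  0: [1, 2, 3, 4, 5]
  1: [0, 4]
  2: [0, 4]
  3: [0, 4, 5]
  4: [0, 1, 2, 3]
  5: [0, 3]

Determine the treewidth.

A width-2 tree decomposition is:
Bags: B1 = {0, 1, 4}  B2 = {0, 3, 4}  B3 = {0, 3, 5}  B4 = {0, 2, 4}
Tree: B1–B2, B2–B3, B2–B4
The largest bag has 3 vertices, giving width 2; this decomposition certifies tw(G) ≤ 2. On the other hand G contains the 3-clique {0, 1, 4}. A clique must lie in a single bag of any decomposition, so no decomposition can have width below 2. The upper and lower bounds meet at 2, so that is the treewidth.

2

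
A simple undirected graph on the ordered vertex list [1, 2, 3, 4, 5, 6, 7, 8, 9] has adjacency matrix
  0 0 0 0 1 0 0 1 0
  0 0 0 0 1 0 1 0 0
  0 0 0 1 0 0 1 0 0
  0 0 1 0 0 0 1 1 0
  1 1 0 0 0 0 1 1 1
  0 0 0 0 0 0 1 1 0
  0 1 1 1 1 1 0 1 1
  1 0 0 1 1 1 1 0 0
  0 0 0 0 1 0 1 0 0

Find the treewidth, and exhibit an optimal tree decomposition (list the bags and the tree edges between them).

Treewidth 2.
One such decomposition:
Bags: B1 = {5, 7, 8}  B2 = {5, 7, 9}  B3 = {4, 7, 8}  B4 = {3, 4, 7}  B5 = {2, 5, 7}  B6 = {6, 7, 8}  B7 = {1, 5, 8}
Tree: B1–B2, B1–B3, B3–B4, B1–B5, B1–B6, B1–B7

Every bag has size at most 3, so the width is 3 − 1 = 2 and tw(G) ≤ 2. On the other hand G contains the 3-clique {1, 5, 8}. A clique must lie in a single bag of any decomposition, so no decomposition can have width below 2. Therefore the treewidth is 2.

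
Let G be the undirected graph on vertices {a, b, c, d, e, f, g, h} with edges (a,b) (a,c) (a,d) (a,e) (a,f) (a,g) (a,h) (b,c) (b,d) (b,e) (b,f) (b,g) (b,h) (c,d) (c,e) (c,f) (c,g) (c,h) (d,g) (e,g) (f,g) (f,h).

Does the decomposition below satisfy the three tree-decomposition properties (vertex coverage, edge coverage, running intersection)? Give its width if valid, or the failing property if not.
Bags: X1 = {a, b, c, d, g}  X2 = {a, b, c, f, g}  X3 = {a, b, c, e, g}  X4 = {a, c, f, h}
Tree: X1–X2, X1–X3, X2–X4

No — edge (b,h) lies in no bag.

A tree decomposition must satisfy three properties: every vertex lies in some bag; for every edge, both endpoints lie together in some bag; and for every vertex, the bags containing it form a connected subtree. Here edge (b,h) lies in no bag, so the decomposition is invalid.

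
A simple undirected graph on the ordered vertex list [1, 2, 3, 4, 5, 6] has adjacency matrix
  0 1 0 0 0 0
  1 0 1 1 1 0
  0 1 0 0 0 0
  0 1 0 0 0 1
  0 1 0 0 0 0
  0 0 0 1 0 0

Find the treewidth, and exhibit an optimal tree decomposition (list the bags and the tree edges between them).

Treewidth 1.
One optimal decomposition is:
Bags: B1 = {2, 4}  B2 = {1, 2}  B3 = {2, 5}  B4 = {2, 3}  B5 = {4, 6}
Tree: B1–B2, B1–B3, B1–B4, B1–B5

The largest bag has 2 vertices, giving width 1; this decomposition certifies tw(G) ≤ 1. Any graph with an edge has treewidth ≥ 1, and G has the edge 2–4. Therefore the treewidth is 1.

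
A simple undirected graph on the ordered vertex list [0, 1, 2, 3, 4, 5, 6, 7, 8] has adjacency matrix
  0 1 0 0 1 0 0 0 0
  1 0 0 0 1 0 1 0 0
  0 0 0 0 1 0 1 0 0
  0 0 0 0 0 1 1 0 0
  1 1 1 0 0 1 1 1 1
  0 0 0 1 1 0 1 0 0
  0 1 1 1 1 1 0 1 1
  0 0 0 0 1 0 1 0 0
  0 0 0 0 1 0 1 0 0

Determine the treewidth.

2

A width-2 tree decomposition is:
Bags: B1 = {4, 6, 8}  B2 = {4, 6, 7}  B3 = {4, 5, 6}  B4 = {3, 5, 6}  B5 = {1, 4, 6}  B6 = {0, 1, 4}  B7 = {2, 4, 6}
Tree: B1–B2, B2–B3, B3–B4, B1–B5, B5–B6, B2–B7
Every bag has size at most 3, so the width is 3 − 1 = 2 and tw(G) ≤ 2. For the lower bound, the 3 vertices {3, 5, 6} are pairwise adjacent, and any tree decomposition puts a clique entirely inside one bag — forcing width ≥ 2. Combining the bounds, tw(G) = 2.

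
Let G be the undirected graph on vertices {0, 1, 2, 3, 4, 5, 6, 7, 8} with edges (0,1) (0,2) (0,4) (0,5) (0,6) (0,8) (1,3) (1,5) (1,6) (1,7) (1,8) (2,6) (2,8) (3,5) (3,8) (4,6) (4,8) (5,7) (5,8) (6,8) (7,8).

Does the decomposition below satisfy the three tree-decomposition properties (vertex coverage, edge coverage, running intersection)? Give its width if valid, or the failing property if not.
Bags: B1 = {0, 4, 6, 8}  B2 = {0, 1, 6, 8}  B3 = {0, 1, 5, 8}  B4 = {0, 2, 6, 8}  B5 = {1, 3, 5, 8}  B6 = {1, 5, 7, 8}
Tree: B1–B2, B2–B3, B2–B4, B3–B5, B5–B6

Yes; width 3.

Vertex coverage: the bags together contain {0, 1, 2, 3, 4, 5, 6, 7, 8}, the full vertex set. Edge coverage: each edge of G has both endpoints in at least one bag. Running intersection: for every vertex, the bags containing it form a connected subtree. All three properties hold, so this is a valid tree decomposition of width max|bag| − 1 = 3, and hence tw(G) ≤ 3.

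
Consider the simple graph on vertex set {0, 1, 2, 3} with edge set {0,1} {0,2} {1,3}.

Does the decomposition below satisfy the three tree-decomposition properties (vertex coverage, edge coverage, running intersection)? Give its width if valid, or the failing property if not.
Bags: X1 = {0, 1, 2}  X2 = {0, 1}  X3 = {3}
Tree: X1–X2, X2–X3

A tree decomposition must satisfy three properties: every vertex lies in some bag; for every edge, both endpoints lie together in some bag; and for every vertex, the bags containing it form a connected subtree. Here edge (1,3) lies in no bag, so the decomposition is invalid.

No — edge (1,3) lies in no bag.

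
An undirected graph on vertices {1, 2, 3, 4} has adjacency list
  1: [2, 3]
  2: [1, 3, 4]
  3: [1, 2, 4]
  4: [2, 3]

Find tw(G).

A width-2 tree decomposition is:
Bags: B1 = {2, 3, 4}  B2 = {1, 2, 3}
Tree: B1–B2
Every bag has size at most 3, so the width is 3 − 1 = 2 and tw(G) ≤ 2. On the other hand G contains the 3-clique {1, 2, 3}. A clique must lie in a single bag of any decomposition, so no decomposition can have width below 2. Combining the bounds, tw(G) = 2.

2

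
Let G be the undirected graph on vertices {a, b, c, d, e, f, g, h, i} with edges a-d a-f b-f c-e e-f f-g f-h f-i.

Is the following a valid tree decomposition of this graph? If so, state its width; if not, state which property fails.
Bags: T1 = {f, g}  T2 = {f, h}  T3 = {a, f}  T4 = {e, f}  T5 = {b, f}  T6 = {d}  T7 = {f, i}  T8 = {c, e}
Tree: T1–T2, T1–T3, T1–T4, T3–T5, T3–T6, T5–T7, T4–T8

A tree decomposition must satisfy three properties: every vertex lies in some bag; for every edge, both endpoints lie together in some bag; and for every vertex, the bags containing it form a connected subtree. Here edge (a,d) lies in no bag, so the decomposition is invalid.

No — edge (a,d) lies in no bag.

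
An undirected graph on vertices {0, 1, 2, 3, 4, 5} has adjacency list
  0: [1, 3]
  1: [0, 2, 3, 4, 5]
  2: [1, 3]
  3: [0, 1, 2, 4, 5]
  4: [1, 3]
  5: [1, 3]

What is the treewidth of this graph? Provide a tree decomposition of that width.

Treewidth 2.
One optimal decomposition is:
Bags: B1 = {1, 2, 3}  B2 = {1, 3, 5}  B3 = {0, 1, 3}  B4 = {1, 3, 4}
Tree: B1–B2, B2–B3, B3–B4

Every bag has size at most 3, so the width is 3 − 1 = 2 and tw(G) ≤ 2. For the lower bound, the 3 vertices {0, 1, 3} are pairwise adjacent, and any tree decomposition puts a clique entirely inside one bag — forcing width ≥ 2. The upper and lower bounds meet at 2, so that is the treewidth.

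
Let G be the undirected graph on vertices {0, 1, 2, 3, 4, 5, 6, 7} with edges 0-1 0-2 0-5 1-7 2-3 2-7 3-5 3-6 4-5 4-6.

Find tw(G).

2

A width-2 tree decomposition is:
Bags: B1 = {1, 2, 7}  B2 = {0, 1, 2}  B3 = {0, 2, 3}  B4 = {0, 3, 5}  B5 = {3, 5, 6}  B6 = {4, 5, 6}
Tree: B1–B2, B2–B3, B3–B4, B4–B5, B5–B6
Every bag has size at most 3, so the width is 3 − 1 = 2 and tw(G) ≤ 2. For the lower bound, G contains the cycle 7–1–0–2–7, so G is not a forest; only forests have treewidth ≤ 1, hence tw(G) ≥ 2. Hence tw(G) = 2 exactly.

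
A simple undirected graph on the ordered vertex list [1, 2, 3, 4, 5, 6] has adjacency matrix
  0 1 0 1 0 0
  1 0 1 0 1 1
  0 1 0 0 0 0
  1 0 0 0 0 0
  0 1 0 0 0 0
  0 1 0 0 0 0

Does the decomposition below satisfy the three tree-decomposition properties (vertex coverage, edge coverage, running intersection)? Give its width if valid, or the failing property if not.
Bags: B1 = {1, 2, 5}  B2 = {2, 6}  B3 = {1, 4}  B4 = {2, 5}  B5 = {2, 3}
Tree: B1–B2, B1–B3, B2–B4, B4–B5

A tree decomposition must satisfy three properties: every vertex lies in some bag; for every edge, both endpoints lie together in some bag; and for every vertex, the bags containing it form a connected subtree. Here bags containing vertex 5 are not connected in the tree, so the decomposition is invalid.

No — bags containing vertex 5 are not connected in the tree.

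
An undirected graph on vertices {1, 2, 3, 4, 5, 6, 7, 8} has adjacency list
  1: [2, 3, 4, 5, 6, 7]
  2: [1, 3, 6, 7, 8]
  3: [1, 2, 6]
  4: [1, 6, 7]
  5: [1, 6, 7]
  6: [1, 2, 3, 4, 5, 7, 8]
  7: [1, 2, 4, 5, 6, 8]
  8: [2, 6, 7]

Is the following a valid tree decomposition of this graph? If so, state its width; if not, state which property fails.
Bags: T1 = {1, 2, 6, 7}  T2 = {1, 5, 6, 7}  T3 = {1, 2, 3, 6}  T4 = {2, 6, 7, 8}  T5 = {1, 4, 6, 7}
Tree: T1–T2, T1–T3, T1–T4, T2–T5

Yes; width 3.

Every vertex of G appears in some bag (union = {1, 2, 3, 4, 5, 6, 7, 8}); every edge is covered by a bag; and for each vertex v the set of bags containing v is connected in the bag tree. The decomposition is therefore valid. The largest bag has 4 vertices, so the width is 3.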